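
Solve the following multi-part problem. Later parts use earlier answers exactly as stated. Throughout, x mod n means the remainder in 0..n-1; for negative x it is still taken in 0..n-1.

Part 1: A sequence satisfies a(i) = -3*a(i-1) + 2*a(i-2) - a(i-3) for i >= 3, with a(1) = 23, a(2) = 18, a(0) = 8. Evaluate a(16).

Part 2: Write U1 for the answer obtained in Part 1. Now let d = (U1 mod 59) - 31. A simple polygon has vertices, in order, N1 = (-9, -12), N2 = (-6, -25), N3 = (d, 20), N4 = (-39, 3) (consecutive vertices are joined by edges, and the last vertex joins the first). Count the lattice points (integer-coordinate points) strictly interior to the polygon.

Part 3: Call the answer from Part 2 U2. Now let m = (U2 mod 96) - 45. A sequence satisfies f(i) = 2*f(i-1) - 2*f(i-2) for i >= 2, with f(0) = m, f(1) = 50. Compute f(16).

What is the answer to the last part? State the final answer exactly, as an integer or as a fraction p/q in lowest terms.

10752

Part 1: a(3) = -3*(18) + 2*(23) - 1*(8) = -16; iterating: a(3)=-16, a(4)=61, a(5)=-233, a(6)=837, a(7)=-3038, a(8)=11021, a(9)=-39976, a(10)=145008, a(11)=-525997, a(12)=1907983, a(13)=-6920951, a(14)=25104816, a(15)=-91064333, a(16)=330323582; answer 330323582
Part 2: U1 = 330323582; d = 15; cross terms: (-9*-25 - -6*-12)=153, (-6*20 - 15*-25)=255, (15*3 - -39*20)=825, (-39*-12 - -9*3)=495; twice the area = |1728| = 1728; area = 864; boundary points = 1 + 3 + 1 + 15 = 20; strictly interior points = area - boundary/2 + 1 = 855; answer 855
Part 3: U2 = 855; m = 42; f(2) = 2*(50) - 2*(42) = 16; iterating: f(2)=16, f(3)=-68, f(4)=-168, f(5)=-200, f(6)=-64, f(7)=272, f(8)=672, f(9)=800, f(10)=256, f(11)=-1088, f(12)=-2688, f(13)=-3200, f(14)=-1024, f(15)=4352, f(16)=10752; answer 10752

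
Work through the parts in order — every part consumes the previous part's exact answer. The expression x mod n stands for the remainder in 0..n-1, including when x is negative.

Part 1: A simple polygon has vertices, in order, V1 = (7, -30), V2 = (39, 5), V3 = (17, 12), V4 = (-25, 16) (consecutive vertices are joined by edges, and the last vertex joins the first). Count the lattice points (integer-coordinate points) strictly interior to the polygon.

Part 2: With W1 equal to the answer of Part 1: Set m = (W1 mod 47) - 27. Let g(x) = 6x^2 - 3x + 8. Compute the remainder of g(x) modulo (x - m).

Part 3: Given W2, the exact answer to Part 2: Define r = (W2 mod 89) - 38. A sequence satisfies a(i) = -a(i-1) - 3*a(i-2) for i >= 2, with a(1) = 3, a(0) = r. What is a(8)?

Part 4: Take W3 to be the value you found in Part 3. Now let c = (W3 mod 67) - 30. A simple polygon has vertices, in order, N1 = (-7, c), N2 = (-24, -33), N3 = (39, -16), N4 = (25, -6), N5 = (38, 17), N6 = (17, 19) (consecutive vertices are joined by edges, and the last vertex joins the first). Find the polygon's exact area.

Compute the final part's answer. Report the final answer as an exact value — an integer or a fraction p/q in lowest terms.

Part 1: cross terms: (7*5 - 39*-30)=1205, (39*12 - 17*5)=383, (17*16 - -25*12)=572, (-25*-30 - 7*16)=638; twice the area = |2798| = 2798; area = 1399; boundary points = 1 + 1 + 2 + 2 = 6; strictly interior points = area - boundary/2 + 1 = 1397; answer 1397
Part 2: W1 = 1397; m = 7; remainder = value at the root: 6*(7)^2 - 3*(7)^1 + 8 = (294) + (-21) + (8) = 281; answer 281
Part 3: W2 = 281; r = -24; a(2) = -1*(3) - 3*(-24) = 69; iterating: a(2)=69, a(3)=-78, a(4)=-129, a(5)=363, a(6)=24, a(7)=-1113, a(8)=1041; answer 1041
Part 4: W3 = 1041; c = 6; cross terms: (-7*-33 - -24*6)=375, (-24*-16 - 39*-33)=1671, (39*-6 - 25*-16)=166, (25*17 - 38*-6)=653, (38*19 - 17*17)=433, (17*6 - -7*19)=235; twice the area = |3533| = 3533; area = 3533/2; answer 3533/2

3533/2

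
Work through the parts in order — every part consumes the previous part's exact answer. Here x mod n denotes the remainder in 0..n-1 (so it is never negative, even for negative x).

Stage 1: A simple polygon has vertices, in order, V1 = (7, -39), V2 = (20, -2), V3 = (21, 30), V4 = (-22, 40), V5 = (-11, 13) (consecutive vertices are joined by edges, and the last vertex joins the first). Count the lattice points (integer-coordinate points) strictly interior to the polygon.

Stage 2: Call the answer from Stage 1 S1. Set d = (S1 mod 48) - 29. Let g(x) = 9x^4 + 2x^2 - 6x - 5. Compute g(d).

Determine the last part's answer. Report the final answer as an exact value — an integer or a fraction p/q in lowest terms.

132072

Stage 1: cross terms: (7*-2 - 20*-39)=766, (20*30 - 21*-2)=642, (21*40 - -22*30)=1500, (-22*13 - -11*40)=154, (-11*-39 - 7*13)=338; twice the area = |3400| = 3400; area = 1700; boundary points = 1 + 1 + 1 + 1 + 2 = 6; strictly interior points = area - boundary/2 + 1 = 1698; answer 1698
Stage 2: S1 = 1698; d = -11; 9*(-11)^4 + 2*(-11)^2 - 6*(-11)^1 - 5 = (131769) + (242) + (66) + (-5) = 132072; answer 132072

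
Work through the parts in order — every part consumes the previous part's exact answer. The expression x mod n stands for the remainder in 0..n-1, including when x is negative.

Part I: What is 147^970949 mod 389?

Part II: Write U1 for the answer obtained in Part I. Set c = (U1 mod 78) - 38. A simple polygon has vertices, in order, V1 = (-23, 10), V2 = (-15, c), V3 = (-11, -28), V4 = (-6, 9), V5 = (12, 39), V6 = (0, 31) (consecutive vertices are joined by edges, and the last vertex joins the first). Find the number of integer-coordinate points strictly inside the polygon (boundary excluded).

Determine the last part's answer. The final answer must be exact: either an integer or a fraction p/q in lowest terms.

Part I: squarings mod 389: 147^1=147, 147^2=214, 147^4=283, 147^8=344, 147^16=80, 147^32=176, 147^64=245, 147^128=119, 147^256=157, 147^512=142, 147^1024=325, 147^2048=206, 147^4096=35, 147^8192=58, 147^16384=252, 147^32768=97, 147^65536=73, 147^131072=272, 147^262144=74, 147^524288=30; 147^970949 = 147^1 * 147^4 * 147^64 * 147^128 * 147^4096 * 147^16384 * 147^32768 * 147^131072 * 147^262144 * 147^524288 = 82 (mod 389); answer 82
Part II: U1 = 82; c = -34; cross terms: (-23*-34 - -15*10)=932, (-15*-28 - -11*-34)=46, (-11*9 - -6*-28)=-267, (-6*39 - 12*9)=-342, (12*31 - 0*39)=372, (0*10 - -23*31)=713; twice the area = |1454| = 1454; area = 727; boundary points = 4 + 2 + 1 + 6 + 4 + 1 = 18; strictly interior points = area - boundary/2 + 1 = 719; answer 719

719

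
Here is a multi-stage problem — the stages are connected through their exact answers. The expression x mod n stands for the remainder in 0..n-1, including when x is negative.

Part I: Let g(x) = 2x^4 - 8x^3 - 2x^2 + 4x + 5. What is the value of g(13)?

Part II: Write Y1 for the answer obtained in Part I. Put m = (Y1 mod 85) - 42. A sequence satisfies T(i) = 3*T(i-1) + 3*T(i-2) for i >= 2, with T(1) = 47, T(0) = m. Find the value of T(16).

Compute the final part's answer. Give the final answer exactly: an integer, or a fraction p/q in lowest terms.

30644876043

Part I: 2*(13)^4 - 8*(13)^3 - 2*(13)^2 + 4*(13)^1 + 5 = (57122) + (-17576) + (-338) + (52) + (5) = 39265; answer 39265
Part II: Y1 = 39265; m = 38; T(2) = 3*(47) + 3*(38) = 255; iterating: T(2)=255, T(3)=906, T(4)=3483, T(5)=13167, T(6)=49950, T(7)=189351, T(8)=717903, T(9)=2721762, T(10)=10318995, T(11)=39122271, T(12)=148323798, T(13)=562338207, T(14)=2131986015, T(15)=8082972666, T(16)=30644876043; answer 30644876043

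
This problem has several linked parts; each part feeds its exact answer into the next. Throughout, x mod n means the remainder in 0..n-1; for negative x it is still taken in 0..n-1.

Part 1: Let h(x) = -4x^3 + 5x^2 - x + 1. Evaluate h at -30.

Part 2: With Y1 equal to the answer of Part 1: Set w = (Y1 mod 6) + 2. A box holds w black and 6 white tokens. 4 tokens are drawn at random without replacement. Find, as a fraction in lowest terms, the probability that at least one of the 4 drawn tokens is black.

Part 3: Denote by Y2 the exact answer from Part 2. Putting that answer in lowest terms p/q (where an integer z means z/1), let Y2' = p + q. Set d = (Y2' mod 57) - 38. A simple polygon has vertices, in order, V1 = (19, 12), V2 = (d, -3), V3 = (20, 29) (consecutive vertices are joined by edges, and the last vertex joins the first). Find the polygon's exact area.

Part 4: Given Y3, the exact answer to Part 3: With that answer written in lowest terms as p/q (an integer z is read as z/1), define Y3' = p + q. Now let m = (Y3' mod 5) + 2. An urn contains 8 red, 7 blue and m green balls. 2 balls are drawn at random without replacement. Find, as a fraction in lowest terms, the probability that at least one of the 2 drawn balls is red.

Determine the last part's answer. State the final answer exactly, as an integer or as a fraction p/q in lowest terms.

12/17

Part 1: -4*(-30)^3 + 5*(-30)^2 - 1*(-30)^1 + 1 = (108000) + (4500) + (30) + (1) = 112531; answer 112531
Part 2: Y1 = 112531; w = 3; total draws C(9,4) = 126; complement C(6,4) = 15; favorable 126 - 15 = 111; P = 37/42; answer 37/42
Part 3: Y2 = 37/42; threaded value p + q = 79; d = -16; cross terms: (19*-3 - -16*12)=135, (-16*29 - 20*-3)=-404, (20*12 - 19*29)=-311; twice the area = |-580| = 580; area = 290; answer 290
Part 4: Y3 = 290; threaded value p + q = 291; m = 3; total draws C(18,2) = 153; complement C(10,2) = 45; favorable 153 - 45 = 108; P = 12/17; answer 12/17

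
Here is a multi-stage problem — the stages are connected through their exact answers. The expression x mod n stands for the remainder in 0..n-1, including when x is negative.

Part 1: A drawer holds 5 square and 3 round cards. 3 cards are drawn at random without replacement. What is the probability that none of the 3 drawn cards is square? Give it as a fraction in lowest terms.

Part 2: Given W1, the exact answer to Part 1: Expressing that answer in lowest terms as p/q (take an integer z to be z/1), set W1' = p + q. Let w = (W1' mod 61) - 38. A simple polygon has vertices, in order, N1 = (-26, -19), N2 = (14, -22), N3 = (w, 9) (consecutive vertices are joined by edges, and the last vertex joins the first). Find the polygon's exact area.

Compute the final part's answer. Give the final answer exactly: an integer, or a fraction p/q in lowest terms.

1255/2

Part 1: total draws C(8,3) = 56; favorable C(3,3) = 1; P = 1/56; answer 1/56
Part 2: W1 = 1/56; threaded value p + q = 57; w = 19; cross terms: (-26*-22 - 14*-19)=838, (14*9 - 19*-22)=544, (19*-19 - -26*9)=-127; twice the area = |1255| = 1255; area = 1255/2; answer 1255/2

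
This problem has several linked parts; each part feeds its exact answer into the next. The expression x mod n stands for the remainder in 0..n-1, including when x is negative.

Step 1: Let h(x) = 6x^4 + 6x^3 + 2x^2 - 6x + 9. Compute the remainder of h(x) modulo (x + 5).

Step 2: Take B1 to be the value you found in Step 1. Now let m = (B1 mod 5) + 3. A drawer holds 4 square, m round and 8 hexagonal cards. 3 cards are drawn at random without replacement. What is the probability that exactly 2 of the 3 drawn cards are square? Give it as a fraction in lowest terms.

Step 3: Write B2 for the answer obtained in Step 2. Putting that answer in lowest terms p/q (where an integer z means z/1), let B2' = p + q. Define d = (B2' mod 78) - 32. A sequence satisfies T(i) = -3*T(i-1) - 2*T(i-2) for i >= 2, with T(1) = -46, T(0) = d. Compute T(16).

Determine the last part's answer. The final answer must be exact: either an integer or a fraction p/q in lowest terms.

Step 1: remainder = value at the root: 6*(-5)^4 + 6*(-5)^3 + 2*(-5)^2 - 6*(-5)^1 + 9 = (3750) + (-750) + (50) + (30) + (9) = 3089; answer 3089
Step 2: B1 = 3089; m = 7; total draws C(19,3) = 969; favorable C(4,2)*C(15,1) = 90; P = 30/323; answer 30/323
Step 3: B2 = 30/323; threaded value p + q = 353; d = 9; T(2) = -3*(-46) - 2*(9) = 120; iterating: T(2)=120, T(3)=-268, T(4)=564, T(5)=-1156, T(6)=2340, T(7)=-4708, T(8)=9444, T(9)=-18916, T(10)=37860, T(11)=-75748, T(12)=151524, T(13)=-303076, T(14)=606180, T(15)=-1212388, T(16)=2424804; answer 2424804

2424804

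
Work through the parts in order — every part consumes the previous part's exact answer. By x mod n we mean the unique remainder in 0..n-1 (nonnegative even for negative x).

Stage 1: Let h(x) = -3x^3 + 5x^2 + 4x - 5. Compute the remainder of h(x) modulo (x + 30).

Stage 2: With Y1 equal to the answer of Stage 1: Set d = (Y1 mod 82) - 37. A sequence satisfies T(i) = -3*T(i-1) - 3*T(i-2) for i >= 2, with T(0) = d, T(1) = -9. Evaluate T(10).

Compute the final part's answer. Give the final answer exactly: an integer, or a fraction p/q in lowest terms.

-13851

Stage 1: remainder = value at the root: -3*(-30)^3 + 5*(-30)^2 + 4*(-30)^1 - 5 = (81000) + (4500) + (-120) + (-5) = 85375; answer 85375
Stage 2: Y1 = 85375; d = -24; T(2) = -3*(-9) - 3*(-24) = 99; iterating: T(2)=99, T(3)=-270, T(4)=513, T(5)=-729, T(6)=648, T(7)=243, T(8)=-2673, T(9)=7290, T(10)=-13851; answer -13851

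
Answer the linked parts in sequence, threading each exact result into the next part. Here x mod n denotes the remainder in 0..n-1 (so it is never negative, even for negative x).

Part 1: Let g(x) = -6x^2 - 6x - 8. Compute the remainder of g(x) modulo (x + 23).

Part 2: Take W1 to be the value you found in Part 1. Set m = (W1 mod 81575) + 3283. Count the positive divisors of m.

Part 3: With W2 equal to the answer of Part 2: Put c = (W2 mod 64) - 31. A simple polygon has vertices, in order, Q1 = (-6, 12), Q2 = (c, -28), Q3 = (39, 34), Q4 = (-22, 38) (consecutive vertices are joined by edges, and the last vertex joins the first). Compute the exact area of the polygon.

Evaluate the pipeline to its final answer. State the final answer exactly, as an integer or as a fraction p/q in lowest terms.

1474

Part 1: remainder = value at the root: -6*(-23)^2 - 6*(-23)^1 - 8 = (-3174) + (138) + (-8) = -3044; answer -3044
Part 2: W1 = -3044; m = 81814; 81814 = 2 * 19 * 2153; number of divisors = (1+1) * (1+1) * (1+1) = 8; answer 8
Part 3: W2 = 8; c = -23; cross terms: (-6*-28 - -23*12)=444, (-23*34 - 39*-28)=310, (39*38 - -22*34)=2230, (-22*12 - -6*38)=-36; twice the area = |2948| = 2948; area = 1474; answer 1474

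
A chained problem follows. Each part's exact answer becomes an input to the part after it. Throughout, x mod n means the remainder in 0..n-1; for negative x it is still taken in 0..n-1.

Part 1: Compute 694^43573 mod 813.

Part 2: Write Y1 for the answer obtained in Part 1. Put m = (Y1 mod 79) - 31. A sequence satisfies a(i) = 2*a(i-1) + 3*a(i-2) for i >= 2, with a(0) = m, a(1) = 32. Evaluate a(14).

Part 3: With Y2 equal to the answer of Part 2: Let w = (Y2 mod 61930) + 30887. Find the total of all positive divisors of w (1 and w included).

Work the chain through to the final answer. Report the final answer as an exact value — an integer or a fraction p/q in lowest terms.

Part 1: squarings mod 813: 694^1=694, 694^2=340, 694^4=154, 694^8=139, 694^16=622, 694^32=709, 694^64=247, 694^128=34, 694^256=343, 694^512=577, 694^1024=412, 694^2048=640, 694^4096=661, 694^8192=340, 694^16384=154, 694^32768=139; 694^43573 = 694^1 * 694^4 * 694^16 * 694^32 * 694^512 * 694^2048 * 694^8192 * 694^32768 = 628 (mod 813); answer 628
Part 2: Y1 = 628; m = 44; a(2) = 2*(32) + 3*(44) = 196; iterating: a(2)=196, a(3)=488, a(4)=1564, a(5)=4592, a(6)=13876, a(7)=41528, a(8)=124684, a(9)=373952, a(10)=1121956, a(11)=3365768, a(12)=10097404, a(13)=30292112, a(14)=90876436; answer 90876436
Part 3: Y2 = 90876436; w = 56013; 56013 = 3 * 18671; sigma = (1 + 3) * (1 + 18671) = 4 * 18672 = 74688; answer 74688

74688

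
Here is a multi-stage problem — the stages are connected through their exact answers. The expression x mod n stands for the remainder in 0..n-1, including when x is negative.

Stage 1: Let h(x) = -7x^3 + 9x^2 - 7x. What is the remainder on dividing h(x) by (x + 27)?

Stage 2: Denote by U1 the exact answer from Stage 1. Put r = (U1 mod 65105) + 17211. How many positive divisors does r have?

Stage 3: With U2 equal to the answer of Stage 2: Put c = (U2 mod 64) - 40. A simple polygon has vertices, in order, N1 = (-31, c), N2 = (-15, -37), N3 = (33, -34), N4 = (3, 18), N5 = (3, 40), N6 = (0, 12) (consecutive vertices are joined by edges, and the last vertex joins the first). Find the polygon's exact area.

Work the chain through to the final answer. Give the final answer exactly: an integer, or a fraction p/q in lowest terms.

Stage 1: remainder = value at the root: -7*(-27)^3 + 9*(-27)^2 - 7*(-27)^1 = (137781) + (6561) + (189) = 144531; answer 144531
Stage 2: U1 = 144531; r = 31532; 31532 = 2^2 * 7883; number of divisors = (2+1) * (1+1) = 6; answer 6
Stage 3: U2 = 6; c = -34; cross terms: (-31*-37 - -15*-34)=637, (-15*-34 - 33*-37)=1731, (33*18 - 3*-34)=696, (3*40 - 3*18)=66, (3*12 - 0*40)=36, (0*-34 - -31*12)=372; twice the area = |3538| = 3538; area = 1769; answer 1769

1769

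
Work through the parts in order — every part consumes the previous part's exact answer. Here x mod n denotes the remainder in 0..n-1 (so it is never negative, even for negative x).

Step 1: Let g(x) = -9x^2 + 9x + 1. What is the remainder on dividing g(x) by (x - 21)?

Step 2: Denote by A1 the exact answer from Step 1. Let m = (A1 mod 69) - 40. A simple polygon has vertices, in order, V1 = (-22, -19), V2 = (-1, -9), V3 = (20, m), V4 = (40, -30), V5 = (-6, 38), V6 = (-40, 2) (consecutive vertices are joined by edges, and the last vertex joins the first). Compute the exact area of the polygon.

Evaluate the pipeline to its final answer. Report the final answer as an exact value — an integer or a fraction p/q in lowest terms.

4395/2

Step 1: remainder = value at the root: -9*(21)^2 + 9*(21)^1 + 1 = (-3969) + (189) + (1) = -3779; answer -3779
Step 2: A1 = -3779; m = -24; cross terms: (-22*-9 - -1*-19)=179, (-1*-24 - 20*-9)=204, (20*-30 - 40*-24)=360, (40*38 - -6*-30)=1340, (-6*2 - -40*38)=1508, (-40*-19 - -22*2)=804; twice the area = |4395| = 4395; area = 4395/2; answer 4395/2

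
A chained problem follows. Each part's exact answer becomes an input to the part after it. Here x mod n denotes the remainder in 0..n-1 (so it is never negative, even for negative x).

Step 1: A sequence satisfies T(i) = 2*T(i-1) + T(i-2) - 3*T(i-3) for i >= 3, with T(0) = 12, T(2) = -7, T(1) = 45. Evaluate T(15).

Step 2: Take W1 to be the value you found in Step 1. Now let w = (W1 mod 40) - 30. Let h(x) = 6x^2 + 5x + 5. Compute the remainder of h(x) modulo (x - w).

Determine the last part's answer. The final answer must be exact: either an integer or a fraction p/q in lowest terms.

Step 1: T(3) = 2*(-7) + 1*(45) - 3*(12) = -5; iterating: T(3)=-5, T(4)=-152, T(5)=-288, T(6)=-713, T(7)=-1258, T(8)=-2365, T(9)=-3849, T(10)=-6289, T(11)=-9332, T(12)=-13406, T(13)=-17277, T(14)=-19964, T(15)=-16987; answer -16987
Step 2: W1 = -16987; w = -17; remainder = value at the root: 6*(-17)^2 + 5*(-17)^1 + 5 = (1734) + (-85) + (5) = 1654; answer 1654

1654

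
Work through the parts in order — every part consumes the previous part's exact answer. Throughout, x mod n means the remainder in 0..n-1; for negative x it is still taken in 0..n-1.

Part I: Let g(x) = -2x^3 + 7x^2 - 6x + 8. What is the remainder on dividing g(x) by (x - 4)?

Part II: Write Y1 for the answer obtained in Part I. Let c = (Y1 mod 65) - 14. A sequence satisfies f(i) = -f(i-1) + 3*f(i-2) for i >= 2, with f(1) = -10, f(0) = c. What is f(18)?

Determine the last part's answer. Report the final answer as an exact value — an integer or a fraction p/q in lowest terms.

31956667

Part I: remainder = value at the root: -2*(4)^3 + 7*(4)^2 - 6*(4)^1 + 8 = (-128) + (112) + (-24) + (8) = -32; answer -32
Part II: Y1 = -32; c = 19; f(2) = -1*(-10) + 3*(19) = 67; iterating: f(2)=67, f(3)=-97, f(4)=298, f(5)=-589, f(6)=1483, f(7)=-3250, f(8)=7699, f(9)=-17449, f(10)=40546, f(11)=-92893, f(12)=214531, f(13)=-493210, f(14)=1136803, f(15)=-2616433, f(16)=6026842, f(17)=-13876141, f(18)=31956667; answer 31956667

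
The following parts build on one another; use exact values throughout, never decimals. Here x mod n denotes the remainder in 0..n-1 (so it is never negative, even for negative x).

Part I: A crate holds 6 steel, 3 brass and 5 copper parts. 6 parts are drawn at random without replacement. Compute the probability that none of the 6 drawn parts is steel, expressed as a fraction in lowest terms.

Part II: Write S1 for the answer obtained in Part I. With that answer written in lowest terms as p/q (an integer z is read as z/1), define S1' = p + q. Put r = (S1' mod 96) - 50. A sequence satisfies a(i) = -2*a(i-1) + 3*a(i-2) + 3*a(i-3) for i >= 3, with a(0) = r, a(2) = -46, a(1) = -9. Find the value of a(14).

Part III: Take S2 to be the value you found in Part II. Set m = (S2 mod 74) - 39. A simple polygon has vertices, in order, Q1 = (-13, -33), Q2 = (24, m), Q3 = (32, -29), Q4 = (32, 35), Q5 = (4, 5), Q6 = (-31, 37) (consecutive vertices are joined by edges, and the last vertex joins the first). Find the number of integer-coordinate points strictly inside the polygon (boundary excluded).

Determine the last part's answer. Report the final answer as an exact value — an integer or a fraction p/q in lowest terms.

Part I: total draws C(14,6) = 3003; favorable C(8,6) = 28; P = 4/429; answer 4/429
Part II: S1 = 4/429; threaded value p + q = 433; r = -1; a(3) = -2*(-46) + 3*(-9) + 3*(-1) = 62; iterating: a(3)=62, a(4)=-289, a(5)=626, a(6)=-1933, a(7)=4877, a(8)=-13675, a(9)=36182, a(10)=-98758, a(11)=265037, a(12)=-717802, a(13)=1934441, a(14)=-5227177; answer -5227177
Part III: S2 = -5227177; m = -4; cross terms: (-13*-4 - 24*-33)=844, (24*-29 - 32*-4)=-568, (32*35 - 32*-29)=2048, (32*5 - 4*35)=20, (4*37 - -31*5)=303, (-31*-33 - -13*37)=1504; twice the area = |4151| = 4151; area = 4151/2; boundary points = 1 + 1 + 64 + 2 + 1 + 2 = 71; strictly interior points = area - boundary/2 + 1 = 2041; answer 2041

2041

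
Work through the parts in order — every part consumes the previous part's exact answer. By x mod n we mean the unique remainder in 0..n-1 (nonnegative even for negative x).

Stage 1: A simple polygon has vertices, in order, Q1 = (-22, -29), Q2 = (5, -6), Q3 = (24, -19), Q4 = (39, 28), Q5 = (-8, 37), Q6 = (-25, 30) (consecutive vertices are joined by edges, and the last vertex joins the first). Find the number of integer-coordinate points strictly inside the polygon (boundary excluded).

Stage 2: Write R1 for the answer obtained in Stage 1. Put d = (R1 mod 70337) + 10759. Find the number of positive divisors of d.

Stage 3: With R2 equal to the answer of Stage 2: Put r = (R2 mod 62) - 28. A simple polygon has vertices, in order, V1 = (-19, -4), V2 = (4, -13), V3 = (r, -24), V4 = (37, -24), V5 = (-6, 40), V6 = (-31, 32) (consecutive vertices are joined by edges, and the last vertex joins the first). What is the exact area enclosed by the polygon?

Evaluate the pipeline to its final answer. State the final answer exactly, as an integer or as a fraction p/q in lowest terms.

4435/2

Stage 1: cross terms: (-22*-6 - 5*-29)=277, (5*-19 - 24*-6)=49, (24*28 - 39*-19)=1413, (39*37 - -8*28)=1667, (-8*30 - -25*37)=685, (-25*-29 - -22*30)=1385; twice the area = |5476| = 5476; area = 2738; boundary points = 1 + 1 + 1 + 1 + 1 + 1 = 6; strictly interior points = area - boundary/2 + 1 = 2736; answer 2736
Stage 2: R1 = 2736; d = 13495; 13495 = 5 * 2699; number of divisors = (1+1) * (1+1) = 4; answer 4
Stage 3: R2 = 4; r = -24; cross terms: (-19*-13 - 4*-4)=263, (4*-24 - -24*-13)=-408, (-24*-24 - 37*-24)=1464, (37*40 - -6*-24)=1336, (-6*32 - -31*40)=1048, (-31*-4 - -19*32)=732; twice the area = |4435| = 4435; area = 4435/2; answer 4435/2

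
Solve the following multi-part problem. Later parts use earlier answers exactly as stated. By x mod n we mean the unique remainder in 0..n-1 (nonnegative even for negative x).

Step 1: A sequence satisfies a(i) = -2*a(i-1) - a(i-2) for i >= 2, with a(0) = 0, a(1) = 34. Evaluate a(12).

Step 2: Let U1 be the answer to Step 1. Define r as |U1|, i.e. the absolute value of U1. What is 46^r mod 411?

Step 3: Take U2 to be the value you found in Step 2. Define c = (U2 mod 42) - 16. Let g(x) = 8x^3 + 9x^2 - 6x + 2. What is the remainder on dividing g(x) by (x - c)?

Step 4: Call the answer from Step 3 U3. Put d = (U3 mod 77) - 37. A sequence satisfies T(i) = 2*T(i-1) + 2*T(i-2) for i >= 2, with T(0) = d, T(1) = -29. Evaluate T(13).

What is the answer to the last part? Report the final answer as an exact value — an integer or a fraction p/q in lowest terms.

Step 1: a(2) = -2*(34) - 1*(0) = -68; iterating: a(2)=-68, a(3)=102, a(4)=-136, a(5)=170, a(6)=-204, a(7)=238, a(8)=-272, a(9)=306, a(10)=-340, a(11)=374, a(12)=-408; answer -408
Step 2: U1 = -408; r = 408; squarings mod 411: 46^1=46, 46^2=61, 46^4=22, 46^8=73, 46^16=397, 46^32=196, 46^64=193, 46^128=259, 46^256=88; 46^408 = 46^8 * 46^16 * 46^128 * 46^256 = 1 (mod 411); answer 1
Step 3: U2 = 1; c = -15; remainder = value at the root: 8*(-15)^3 + 9*(-15)^2 - 6*(-15)^1 + 2 = (-27000) + (2025) + (90) + (2) = -24883; answer -24883
Step 4: U3 = -24883; d = 28; T(2) = 2*(-29) + 2*(28) = -2; iterating: T(2)=-2, T(3)=-62, T(4)=-128, T(5)=-380, T(6)=-1016, T(7)=-2792, T(8)=-7616, T(9)=-20816, T(10)=-56864, T(11)=-155360, T(12)=-424448, T(13)=-1159616; answer -1159616

-1159616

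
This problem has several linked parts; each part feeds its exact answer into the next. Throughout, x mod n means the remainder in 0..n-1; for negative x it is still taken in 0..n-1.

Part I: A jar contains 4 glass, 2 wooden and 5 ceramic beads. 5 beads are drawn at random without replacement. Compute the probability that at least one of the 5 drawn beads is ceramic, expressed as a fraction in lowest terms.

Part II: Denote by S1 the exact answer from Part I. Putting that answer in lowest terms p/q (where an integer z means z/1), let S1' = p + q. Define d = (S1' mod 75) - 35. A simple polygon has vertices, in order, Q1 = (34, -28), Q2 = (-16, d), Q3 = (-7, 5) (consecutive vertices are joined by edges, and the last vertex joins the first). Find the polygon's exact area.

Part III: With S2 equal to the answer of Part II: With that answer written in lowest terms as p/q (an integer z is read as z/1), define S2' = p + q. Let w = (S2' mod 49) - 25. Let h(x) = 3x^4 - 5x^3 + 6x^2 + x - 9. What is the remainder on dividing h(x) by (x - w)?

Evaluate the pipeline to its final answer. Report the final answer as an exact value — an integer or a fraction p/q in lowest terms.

Part I: total draws C(11,5) = 462; complement C(6,5) = 6; favorable 462 - 6 = 456; P = 76/77; answer 76/77
Part II: S1 = 76/77; threaded value p + q = 153; d = -32; cross terms: (34*-32 - -16*-28)=-1536, (-16*5 - -7*-32)=-304, (-7*-28 - 34*5)=26; twice the area = |-1814| = 1814; area = 907; answer 907
Part III: S2 = 907; threaded value p + q = 908; w = 1; remainder = value at the root: 3*(1)^4 - 5*(1)^3 + 6*(1)^2 + 1*(1)^1 - 9 = (3) + (-5) + (6) + (1) + (-9) = -4; answer -4

-4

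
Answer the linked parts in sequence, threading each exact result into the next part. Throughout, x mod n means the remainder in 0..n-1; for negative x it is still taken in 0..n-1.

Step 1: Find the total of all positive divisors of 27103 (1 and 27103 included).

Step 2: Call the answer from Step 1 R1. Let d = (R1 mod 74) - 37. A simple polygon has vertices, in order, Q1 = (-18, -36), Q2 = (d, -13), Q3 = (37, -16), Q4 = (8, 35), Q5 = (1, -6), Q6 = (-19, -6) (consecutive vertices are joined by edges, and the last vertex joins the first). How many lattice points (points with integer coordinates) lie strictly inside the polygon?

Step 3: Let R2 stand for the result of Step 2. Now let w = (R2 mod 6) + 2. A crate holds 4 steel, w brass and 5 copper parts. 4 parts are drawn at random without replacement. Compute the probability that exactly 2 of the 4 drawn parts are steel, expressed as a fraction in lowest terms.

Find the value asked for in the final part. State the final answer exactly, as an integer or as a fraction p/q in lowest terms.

99/455

Step 1: 27103 is prime, so its only divisors are 1 and 27103; sigma = 1 + 27103 = 27104; answer 27104
Step 2: R1 = 27104; d = -17; cross terms: (-18*-13 - -17*-36)=-378, (-17*-16 - 37*-13)=753, (37*35 - 8*-16)=1423, (8*-6 - 1*35)=-83, (1*-6 - -19*-6)=-120, (-19*-36 - -18*-6)=576; twice the area = |2171| = 2171; area = 2171/2; boundary points = 1 + 3 + 1 + 1 + 20 + 1 = 27; strictly interior points = area - boundary/2 + 1 = 1073; answer 1073
Step 3: R2 = 1073; w = 7; total draws C(16,4) = 1820; favorable C(4,2)*C(12,2) = 396; P = 99/455; answer 99/455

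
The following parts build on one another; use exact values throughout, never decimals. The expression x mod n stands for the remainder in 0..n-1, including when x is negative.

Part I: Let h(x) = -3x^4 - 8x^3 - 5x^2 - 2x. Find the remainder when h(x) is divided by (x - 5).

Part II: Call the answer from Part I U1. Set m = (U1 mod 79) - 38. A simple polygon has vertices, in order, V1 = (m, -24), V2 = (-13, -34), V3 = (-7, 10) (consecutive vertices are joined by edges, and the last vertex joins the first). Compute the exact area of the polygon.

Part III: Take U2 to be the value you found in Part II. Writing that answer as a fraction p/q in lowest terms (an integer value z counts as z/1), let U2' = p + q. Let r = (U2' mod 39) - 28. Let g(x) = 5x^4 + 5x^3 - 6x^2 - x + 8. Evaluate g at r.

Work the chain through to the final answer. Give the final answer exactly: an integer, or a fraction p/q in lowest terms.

Part I: remainder = value at the root: -3*(5)^4 - 8*(5)^3 - 5*(5)^2 - 2*(5)^1 = (-1875) + (-1000) + (-125) + (-10) = -3010; answer -3010
Part II: U1 = -3010; m = 33; cross terms: (33*-34 - -13*-24)=-1434, (-13*10 - -7*-34)=-368, (-7*-24 - 33*10)=-162; twice the area = |-1964| = 1964; area = 982; answer 982
Part III: U2 = 982; threaded value p + q = 983; r = -20; 5*(-20)^4 + 5*(-20)^3 - 6*(-20)^2 - 1*(-20)^1 + 8 = (800000) + (-40000) + (-2400) + (20) + (8) = 757628; answer 757628

757628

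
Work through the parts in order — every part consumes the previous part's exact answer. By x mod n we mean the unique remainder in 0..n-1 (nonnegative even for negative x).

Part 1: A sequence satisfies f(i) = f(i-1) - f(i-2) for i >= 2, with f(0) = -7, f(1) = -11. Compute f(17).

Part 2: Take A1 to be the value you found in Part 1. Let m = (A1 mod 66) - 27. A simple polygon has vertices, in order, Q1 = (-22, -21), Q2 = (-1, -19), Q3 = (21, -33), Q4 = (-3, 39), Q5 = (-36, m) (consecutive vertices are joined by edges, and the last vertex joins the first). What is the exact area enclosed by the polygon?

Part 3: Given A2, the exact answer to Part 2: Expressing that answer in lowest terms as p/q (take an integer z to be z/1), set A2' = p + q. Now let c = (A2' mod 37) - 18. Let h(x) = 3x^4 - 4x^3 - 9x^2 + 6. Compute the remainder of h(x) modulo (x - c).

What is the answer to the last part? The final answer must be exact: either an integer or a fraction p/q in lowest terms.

Part 1: f(2) = 1*(-11) - 1*(-7) = -4; iterating: f(2)=-4, f(3)=7, f(4)=11, f(5)=4, f(6)=-7, f(7)=-11, f(8)=-4, f(9)=7, f(10)=11, f(11)=4, f(12)=-7, f(13)=-11, f(14)=-4, f(15)=7, f(16)=11, f(17)=4; answer 4
Part 2: A1 = 4; m = -23; cross terms: (-22*-19 - -1*-21)=397, (-1*-33 - 21*-19)=432, (21*39 - -3*-33)=720, (-3*-23 - -36*39)=1473, (-36*-21 - -22*-23)=250; twice the area = |3272| = 3272; area = 1636; answer 1636
Part 3: A2 = 1636; threaded value p + q = 1637; c = -9; remainder = value at the root: 3*(-9)^4 - 4*(-9)^3 - 9*(-9)^2 + 6 = (19683) + (2916) + (-729) + (6) = 21876; answer 21876

21876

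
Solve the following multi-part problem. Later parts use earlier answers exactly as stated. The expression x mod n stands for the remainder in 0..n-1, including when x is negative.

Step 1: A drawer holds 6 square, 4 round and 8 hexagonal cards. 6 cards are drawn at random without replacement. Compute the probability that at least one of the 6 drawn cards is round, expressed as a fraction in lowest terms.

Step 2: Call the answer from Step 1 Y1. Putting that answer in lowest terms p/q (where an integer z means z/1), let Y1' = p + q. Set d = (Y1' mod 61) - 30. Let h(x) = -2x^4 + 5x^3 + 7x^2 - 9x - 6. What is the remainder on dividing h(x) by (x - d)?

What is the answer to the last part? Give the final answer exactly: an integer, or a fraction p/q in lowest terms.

Step 1: total draws C(18,6) = 18564; complement C(14,6) = 3003; favorable 18564 - 3003 = 15561; P = 57/68; answer 57/68
Step 2: Y1 = 57/68; threaded value p + q = 125; d = -27; remainder = value at the root: -2*(-27)^4 + 5*(-27)^3 + 7*(-27)^2 - 9*(-27)^1 - 6 = (-1062882) + (-98415) + (5103) + (243) + (-6) = -1155957; answer -1155957

-1155957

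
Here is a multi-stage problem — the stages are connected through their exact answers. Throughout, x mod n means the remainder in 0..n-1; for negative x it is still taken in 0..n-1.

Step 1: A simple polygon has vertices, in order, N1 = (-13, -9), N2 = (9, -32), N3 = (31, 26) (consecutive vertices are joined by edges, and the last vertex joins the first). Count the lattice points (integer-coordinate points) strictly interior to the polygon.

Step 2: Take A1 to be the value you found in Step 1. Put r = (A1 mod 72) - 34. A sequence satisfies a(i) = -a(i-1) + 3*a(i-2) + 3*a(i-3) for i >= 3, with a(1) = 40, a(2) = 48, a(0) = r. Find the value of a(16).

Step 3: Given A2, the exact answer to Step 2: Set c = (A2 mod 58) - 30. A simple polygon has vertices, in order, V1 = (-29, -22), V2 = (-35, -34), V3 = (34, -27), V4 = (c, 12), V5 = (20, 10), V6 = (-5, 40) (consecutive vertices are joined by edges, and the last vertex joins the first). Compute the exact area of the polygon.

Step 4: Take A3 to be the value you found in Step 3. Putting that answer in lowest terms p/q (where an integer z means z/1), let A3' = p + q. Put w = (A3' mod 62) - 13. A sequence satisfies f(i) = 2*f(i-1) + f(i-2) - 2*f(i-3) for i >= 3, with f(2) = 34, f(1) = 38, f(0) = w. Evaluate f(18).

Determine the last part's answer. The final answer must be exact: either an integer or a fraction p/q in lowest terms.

Step 1: cross terms: (-13*-32 - 9*-9)=497, (9*26 - 31*-32)=1226, (31*-9 - -13*26)=59; twice the area = |1782| = 1782; area = 891; boundary points = 1 + 2 + 1 = 4; strictly interior points = area - boundary/2 + 1 = 890; answer 890
Step 2: A1 = 890; r = -8; a(3) = -1*(48) + 3*(40) + 3*(-8) = 48; iterating: a(3)=48, a(4)=216, a(5)=72, a(6)=720, a(7)=144, a(8)=2232, a(9)=360, a(10)=6768, a(11)=1008, a(12)=20376, a(13)=2952, a(14)=61200, a(15)=8784, a(16)=183672; answer 183672
Step 3: A2 = 183672; c = 14; cross terms: (-29*-34 - -35*-22)=216, (-35*-27 - 34*-34)=2101, (34*12 - 14*-27)=786, (14*10 - 20*12)=-100, (20*40 - -5*10)=850, (-5*-22 - -29*40)=1270; twice the area = |5123| = 5123; area = 5123/2; answer 5123/2
Step 4: A3 = 5123/2; threaded value p + q = 5125; w = 28; f(3) = 2*(34) + 1*(38) - 2*(28) = 50; iterating: f(3)=50, f(4)=58, f(5)=98, f(6)=154, f(7)=290, f(8)=538, f(9)=1058, f(10)=2074, f(11)=4130, f(12)=8218, f(13)=16418, f(14)=32794, f(15)=65570, f(16)=131098, f(17)=262178, f(18)=524314; answer 524314

524314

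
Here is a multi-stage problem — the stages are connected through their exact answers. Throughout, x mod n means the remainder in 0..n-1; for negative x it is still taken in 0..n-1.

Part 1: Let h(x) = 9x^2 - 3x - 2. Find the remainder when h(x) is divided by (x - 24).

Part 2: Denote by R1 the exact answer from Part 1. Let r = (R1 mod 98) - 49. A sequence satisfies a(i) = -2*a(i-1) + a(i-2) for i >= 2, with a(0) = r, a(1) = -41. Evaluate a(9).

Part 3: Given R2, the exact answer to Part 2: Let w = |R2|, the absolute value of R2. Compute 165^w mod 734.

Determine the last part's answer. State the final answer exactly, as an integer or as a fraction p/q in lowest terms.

463

Part 1: remainder = value at the root: 9*(24)^2 - 3*(24)^1 - 2 = (5184) + (-72) + (-2) = 5110; answer 5110
Part 2: R1 = 5110; r = -35; a(2) = -2*(-41) + 1*(-35) = 47; iterating: a(2)=47, a(3)=-135, a(4)=317, a(5)=-769, a(6)=1855, a(7)=-4479, a(8)=10813, a(9)=-26105; answer -26105
Part 3: R2 = -26105; w = 26105; squarings mod 734: 165^1=165, 165^2=67, 165^4=85, 165^8=619, 165^16=13, 165^32=169, 165^64=669, 165^128=555, 165^256=479, 165^512=433, 165^1024=319, 165^2048=469, 165^4096=495, 165^8192=603, 165^16384=279; 165^26105 = 165^1 * 165^8 * 165^16 * 165^32 * 165^64 * 165^128 * 165^256 * 165^1024 * 165^8192 * 165^16384 = 463 (mod 734); answer 463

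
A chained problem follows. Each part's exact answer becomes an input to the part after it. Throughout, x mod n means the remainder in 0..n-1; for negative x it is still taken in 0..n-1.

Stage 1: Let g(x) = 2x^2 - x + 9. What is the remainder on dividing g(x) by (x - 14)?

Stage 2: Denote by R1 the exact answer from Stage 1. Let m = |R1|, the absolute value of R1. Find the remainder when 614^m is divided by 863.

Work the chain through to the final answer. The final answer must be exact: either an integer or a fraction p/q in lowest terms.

Stage 1: remainder = value at the root: 2*(14)^2 - 1*(14)^1 + 9 = (392) + (-14) + (9) = 387; answer 387
Stage 2: R1 = 387; m = 387; squarings mod 863: 614^1=614, 614^2=728, 614^4=102, 614^8=48, 614^16=578, 614^32=103, 614^64=253, 614^128=147, 614^256=34; 614^387 = 614^1 * 614^2 * 614^128 * 614^256 = 656 (mod 863); answer 656

656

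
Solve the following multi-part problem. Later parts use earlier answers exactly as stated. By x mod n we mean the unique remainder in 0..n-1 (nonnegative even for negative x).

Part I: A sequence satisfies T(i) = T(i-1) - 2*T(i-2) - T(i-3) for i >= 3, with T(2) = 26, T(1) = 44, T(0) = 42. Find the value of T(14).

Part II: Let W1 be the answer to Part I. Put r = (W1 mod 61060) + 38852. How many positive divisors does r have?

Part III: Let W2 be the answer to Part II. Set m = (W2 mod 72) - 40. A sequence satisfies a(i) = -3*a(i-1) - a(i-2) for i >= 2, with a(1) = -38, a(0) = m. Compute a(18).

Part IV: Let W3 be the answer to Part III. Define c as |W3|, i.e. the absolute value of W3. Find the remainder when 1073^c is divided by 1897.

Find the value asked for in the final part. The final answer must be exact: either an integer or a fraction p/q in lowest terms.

Part I: T(3) = 1*(26) - 2*(44) - 1*(42) = -104; iterating: T(3)=-104, T(4)=-200, T(5)=-18, T(6)=486, T(7)=722, T(8)=-232, T(9)=-2162, T(10)=-2420, T(11)=2136, T(12)=9138, T(13)=7286, T(14)=-13126; answer -13126
Part II: W1 = -13126; r = 86786; 86786 = 2 * 7 * 6199; number of divisors = (1+1) * (1+1) * (1+1) = 8; answer 8
Part III: W2 = 8; m = -32; a(2) = -3*(-38) - 1*(-32) = 146; iterating: a(2)=146, a(3)=-400, a(4)=1054, a(5)=-2762, a(6)=7232, a(7)=-18934, a(8)=49570, a(9)=-129776, a(10)=339758, a(11)=-889498, a(12)=2328736, a(13)=-6096710, a(14)=15961394, a(15)=-41787472, a(16)=109401022, a(17)=-286415594, a(18)=749845760; answer 749845760
Part IV: W3 = 749845760; c = 749845760; squarings mod 1897: 1073^1=1073, 1073^2=1747, 1073^4=1633, 1073^8=1404, 1073^16=233, 1073^32=1173, 1073^64=604, 1073^128=592, 1073^256=1416, 1073^512=1824, 1073^1024=1535, 1073^2048=151, 1073^4096=37, 1073^8192=1369, 1073^16384=1822, 1073^32768=1831, 1073^65536=562, 1073^131072=942, 1073^262144=1465, 1073^524288=718, 1073^1048576=1437, 1073^2097152=1033, 1073^4194304=975, 1073^8388608=228, 1073^16777216=765, 1073^33554432=949, 1073^67108864=1423, 1073^134217728=830, 1073^268435456=289, 1073^536870912=53; 1073^749845760 = 1073^256 * 1073^1024 * 1073^2048 * 1073^4096 * 1073^8192 * 1073^32768 * 1073^65536 * 1073^1048576 * 1073^2097152 * 1073^8388608 * 1073^67108864 * 1073^134217728 * 1073^536870912 = 1432 (mod 1897); answer 1432

1432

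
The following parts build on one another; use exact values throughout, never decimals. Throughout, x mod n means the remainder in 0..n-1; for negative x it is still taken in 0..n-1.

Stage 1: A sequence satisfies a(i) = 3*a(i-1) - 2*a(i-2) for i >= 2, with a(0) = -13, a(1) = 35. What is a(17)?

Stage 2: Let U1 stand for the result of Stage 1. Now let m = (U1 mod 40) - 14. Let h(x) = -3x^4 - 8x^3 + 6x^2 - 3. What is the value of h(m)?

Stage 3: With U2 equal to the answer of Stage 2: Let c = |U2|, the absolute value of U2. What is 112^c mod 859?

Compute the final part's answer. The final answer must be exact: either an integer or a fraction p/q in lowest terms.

1

Stage 1: a(2) = 3*(35) - 2*(-13) = 131; iterating: a(2)=131, a(3)=323, a(4)=707, a(5)=1475, a(6)=3011, a(7)=6083, a(8)=12227, a(9)=24515, a(10)=49091, a(11)=98243, a(12)=196547, a(13)=393155, a(14)=786371, a(15)=1572803, a(16)=3145667, a(17)=6291395; answer 6291395
Stage 2: U1 = 6291395; m = 21; -3*(21)^4 - 8*(21)^3 + 6*(21)^2 - 3 = (-583443) + (-74088) + (2646) + (-3) = -654888; answer -654888
Stage 3: U2 = -654888; c = 654888; squarings mod 859: 112^1=112, 112^2=518, 112^4=316, 112^8=212, 112^16=276, 112^32=584, 112^64=33, 112^128=230, 112^256=501, 112^512=173, 112^1024=723, 112^2048=457, 112^4096=112, 112^8192=518, 112^16384=316, 112^32768=212, 112^65536=276, 112^131072=584, 112^262144=33, 112^524288=230; 112^654888 = 112^8 * 112^32 * 112^512 * 112^1024 * 112^2048 * 112^4096 * 112^8192 * 112^16384 * 112^32768 * 112^65536 * 112^524288 = 1 (mod 859); answer 1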